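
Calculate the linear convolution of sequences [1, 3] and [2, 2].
y[0] = 1×2 = 2; y[1] = 1×2 + 3×2 = 8; y[2] = 3×2 = 6

[2, 8, 6]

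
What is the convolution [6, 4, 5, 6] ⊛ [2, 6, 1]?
y[0] = 6×2 = 12; y[1] = 6×6 + 4×2 = 44; y[2] = 6×1 + 4×6 + 5×2 = 40; y[3] = 4×1 + 5×6 + 6×2 = 46; y[4] = 5×1 + 6×6 = 41; y[5] = 6×1 = 6

[12, 44, 40, 46, 41, 6]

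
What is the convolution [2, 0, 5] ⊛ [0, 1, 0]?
y[0] = 2×0 = 0; y[1] = 2×1 + 0×0 = 2; y[2] = 2×0 + 0×1 + 5×0 = 0; y[3] = 0×0 + 5×1 = 5; y[4] = 5×0 = 0

[0, 2, 0, 5, 0]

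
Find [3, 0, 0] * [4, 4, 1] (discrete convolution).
y[0] = 3×4 = 12; y[1] = 3×4 + 0×4 = 12; y[2] = 3×1 + 0×4 + 0×4 = 3; y[3] = 0×1 + 0×4 = 0; y[4] = 0×1 = 0

[12, 12, 3, 0, 0]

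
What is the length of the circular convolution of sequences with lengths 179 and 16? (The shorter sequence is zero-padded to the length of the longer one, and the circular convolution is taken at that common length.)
Circular convolution (zero-padding the shorter input) has length max(m, n) = max(179, 16) = 179

179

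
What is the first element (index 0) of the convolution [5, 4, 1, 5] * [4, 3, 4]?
Use y[k] = Σ_i a[i]·b[k-i] at k=0. y[0] = 5×4 = 20

20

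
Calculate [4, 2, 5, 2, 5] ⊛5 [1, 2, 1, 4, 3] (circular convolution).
Use y[k] = Σ_j s[j]·t[(k-j) mod 5]. y[0] = 4×1 + 2×3 + 5×4 + 2×1 + 5×2 = 42; y[1] = 4×2 + 2×1 + 5×3 + 2×4 + 5×1 = 38; y[2] = 4×1 + 2×2 + 5×1 + 2×3 + 5×4 = 39; y[3] = 4×4 + 2×1 + 5×2 + 2×1 + 5×3 = 45; y[4] = 4×3 + 2×4 + 5×1 + 2×2 + 5×1 = 34. Result: [42, 38, 39, 45, 34]

[42, 38, 39, 45, 34]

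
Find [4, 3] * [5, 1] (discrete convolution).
y[0] = 4×5 = 20; y[1] = 4×1 + 3×5 = 19; y[2] = 3×1 = 3

[20, 19, 3]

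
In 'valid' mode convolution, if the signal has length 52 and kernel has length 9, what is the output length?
'Valid' mode counts only positions where the kernel fully overlaps the signal: m - n + 1 = 52 - 9 + 1 = 44

44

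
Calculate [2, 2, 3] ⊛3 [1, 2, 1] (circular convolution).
Use y[k] = Σ_j a[j]·b[(k-j) mod 3]. y[0] = 2×1 + 2×1 + 3×2 = 10; y[1] = 2×2 + 2×1 + 3×1 = 9; y[2] = 2×1 + 2×2 + 3×1 = 9. Result: [10, 9, 9]

[10, 9, 9]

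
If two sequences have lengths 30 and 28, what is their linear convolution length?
Linear/full convolution length: m + n - 1 = 30 + 28 - 1 = 57

57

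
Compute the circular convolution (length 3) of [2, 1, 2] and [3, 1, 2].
Use y[k] = Σ_j x[j]·h[(k-j) mod 3]. y[0] = 2×3 + 1×2 + 2×1 = 10; y[1] = 2×1 + 1×3 + 2×2 = 9; y[2] = 2×2 + 1×1 + 2×3 = 11. Result: [10, 9, 11]

[10, 9, 11]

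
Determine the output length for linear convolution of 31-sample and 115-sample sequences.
Linear/full convolution length: m + n - 1 = 31 + 115 - 1 = 145

145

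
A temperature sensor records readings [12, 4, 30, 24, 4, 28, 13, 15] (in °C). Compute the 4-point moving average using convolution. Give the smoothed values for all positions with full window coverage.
4-point moving average kernel = [1, 1, 1, 1]. Apply in 'valid' mode (full window coverage): avg[0] = (12 + 4 + 30 + 24) / 4 = 17.5; avg[1] = (4 + 30 + 24 + 4) / 4 = 15.5; avg[2] = (30 + 24 + 4 + 28) / 4 = 21.5; avg[3] = (24 + 4 + 28 + 13) / 4 = 17.25; avg[4] = (4 + 28 + 13 + 15) / 4 = 15.0. Smoothed values: [17.5, 15.5, 21.5, 17.25, 15.0]

[17.5, 15.5, 21.5, 17.25, 15.0]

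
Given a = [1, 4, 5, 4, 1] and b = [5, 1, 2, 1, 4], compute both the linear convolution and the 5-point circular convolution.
Linear: y_lin[0] = 1×5 = 5; y_lin[1] = 1×1 + 4×5 = 21; y_lin[2] = 1×2 + 4×1 + 5×5 = 31; y_lin[3] = 1×1 + 4×2 + 5×1 + 4×5 = 34; y_lin[4] = 1×4 + 4×1 + 5×2 + 4×1 + 1×5 = 27; y_lin[5] = 4×4 + 5×1 + 4×2 + 1×1 = 30; y_lin[6] = 5×4 + 4×1 + 1×2 = 26; y_lin[7] = 4×4 + 1×1 = 17; y_lin[8] = 1×4 = 4 → [5, 21, 31, 34, 27, 30, 26, 17, 4]. Circular (length 5): y[0] = 1×5 + 4×4 + 5×1 + 4×2 + 1×1 = 35; y[1] = 1×1 + 4×5 + 5×4 + 4×1 + 1×2 = 47; y[2] = 1×2 + 4×1 + 5×5 + 4×4 + 1×1 = 48; y[3] = 1×1 + 4×2 + 5×1 + 4×5 + 1×4 = 38; y[4] = 1×4 + 4×1 + 5×2 + 4×1 + 1×5 = 27 → [35, 47, 48, 38, 27]

Linear: [5, 21, 31, 34, 27, 30, 26, 17, 4], Circular: [35, 47, 48, 38, 27]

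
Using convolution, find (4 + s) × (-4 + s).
Ascending coefficients: a = [4, 1], b = [-4, 1]. c[0] = 4×-4 = -16; c[1] = 4×1 + 1×-4 = 0; c[2] = 1×1 = 1. Result coefficients: [-16, 0, 1] → -16 + s^2

-16 + s^2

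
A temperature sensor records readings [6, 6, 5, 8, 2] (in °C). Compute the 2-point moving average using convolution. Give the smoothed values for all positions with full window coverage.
2-point moving average kernel = [1, 1]. Apply in 'valid' mode (full window coverage): avg[0] = (6 + 6) / 2 = 6.0; avg[1] = (6 + 5) / 2 = 5.5; avg[2] = (5 + 8) / 2 = 6.5; avg[3] = (8 + 2) / 2 = 5.0. Smoothed values: [6.0, 5.5, 6.5, 5.0]

[6.0, 5.5, 6.5, 5.0]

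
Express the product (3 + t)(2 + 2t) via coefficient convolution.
Ascending coefficients: a = [3, 1], b = [2, 2]. c[0] = 3×2 = 6; c[1] = 3×2 + 1×2 = 8; c[2] = 1×2 = 2. Result coefficients: [6, 8, 2] → 6 + 8t + 2t^2

6 + 8t + 2t^2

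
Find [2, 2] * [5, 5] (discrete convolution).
y[0] = 2×5 = 10; y[1] = 2×5 + 2×5 = 20; y[2] = 2×5 = 10

[10, 20, 10]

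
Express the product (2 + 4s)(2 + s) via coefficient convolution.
Ascending coefficients: a = [2, 4], b = [2, 1]. c[0] = 2×2 = 4; c[1] = 2×1 + 4×2 = 10; c[2] = 4×1 = 4. Result coefficients: [4, 10, 4] → 4 + 10s + 4s^2

4 + 10s + 4s^2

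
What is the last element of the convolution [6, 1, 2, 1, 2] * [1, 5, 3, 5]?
Use y[k] = Σ_i a[i]·b[k-i] at k=7. y[7] = 2×5 = 10

10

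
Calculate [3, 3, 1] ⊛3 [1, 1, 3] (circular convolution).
Use y[k] = Σ_j x[j]·h[(k-j) mod 3]. y[0] = 3×1 + 3×3 + 1×1 = 13; y[1] = 3×1 + 3×1 + 1×3 = 9; y[2] = 3×3 + 3×1 + 1×1 = 13. Result: [13, 9, 13]

[13, 9, 13]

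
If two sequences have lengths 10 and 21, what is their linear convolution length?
Linear/full convolution length: m + n - 1 = 10 + 21 - 1 = 30

30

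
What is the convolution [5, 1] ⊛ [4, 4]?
y[0] = 5×4 = 20; y[1] = 5×4 + 1×4 = 24; y[2] = 1×4 = 4

[20, 24, 4]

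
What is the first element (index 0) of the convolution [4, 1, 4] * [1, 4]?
Use y[k] = Σ_i a[i]·b[k-i] at k=0. y[0] = 4×1 = 4

4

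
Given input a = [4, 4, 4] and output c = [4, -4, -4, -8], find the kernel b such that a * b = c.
Output length 4 = len(a) + len(b) - 1 ⇒ len(b) = 2. Solve b forward using b[k] = (c[k] - Σ_{i≥1} a[i]·b[k-i]) / a[0]: b[0] = c[0] / a[0] = 4 / 4 = 1; b[1] = (c[1] - 4×1) / a[0] = (-4 - 4×1) / 4 = -2. So b = [1, -2]. Forward-check [4, 4, 4] * [1, -2]: c[0] = 4×1 = 4; c[1] = 4×-2 + 4×1 = -4; c[2] = 4×-2 + 4×1 = -4; c[3] = 4×-2 = -8 → [4, -4, -4, -8] ✓

[1, -2]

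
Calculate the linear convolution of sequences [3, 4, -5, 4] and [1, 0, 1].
y[0] = 3×1 = 3; y[1] = 3×0 + 4×1 = 4; y[2] = 3×1 + 4×0 + -5×1 = -2; y[3] = 4×1 + -5×0 + 4×1 = 8; y[4] = -5×1 + 4×0 = -5; y[5] = 4×1 = 4

[3, 4, -2, 8, -5, 4]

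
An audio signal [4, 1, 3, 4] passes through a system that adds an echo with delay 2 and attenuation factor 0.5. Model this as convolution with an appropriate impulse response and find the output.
Direct-path + delayed-attenuated-path model → impulse response h = [1, 0, 0.5] (1 at lag 0, 0.5 at lag 2). Output y[n] = x[n] + 0.5·x[n - 2] (with x[n] = 0 outside 0..3): y[0] = 4 + 0.5×0 = 4; y[1] = 1 + 0.5×0 = 1; y[2] = 3 + 0.5×4 = 5.0; y[3] = 4 + 0.5×1 = 4.5; y[4] = 0 + 0.5×3 = 1.5; y[5] = 0 + 0.5×4 = 2.0. So y = [4, 1, 5.0, 4.5, 1.5, 2.0]

[4, 1, 5.0, 4.5, 1.5, 2.0]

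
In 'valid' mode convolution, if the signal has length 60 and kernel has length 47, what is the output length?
'Valid' mode counts only positions where the kernel fully overlaps the signal: m - n + 1 = 60 - 47 + 1 = 14

14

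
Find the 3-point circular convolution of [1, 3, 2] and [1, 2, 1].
Use y[k] = Σ_j s[j]·t[(k-j) mod 3]. y[0] = 1×1 + 3×1 + 2×2 = 8; y[1] = 1×2 + 3×1 + 2×1 = 7; y[2] = 1×1 + 3×2 + 2×1 = 9. Result: [8, 7, 9]

[8, 7, 9]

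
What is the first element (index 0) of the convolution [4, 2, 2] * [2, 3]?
Use y[k] = Σ_i a[i]·b[k-i] at k=0. y[0] = 4×2 = 8

8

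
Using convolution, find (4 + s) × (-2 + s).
Ascending coefficients: a = [4, 1], b = [-2, 1]. c[0] = 4×-2 = -8; c[1] = 4×1 + 1×-2 = 2; c[2] = 1×1 = 1. Result coefficients: [-8, 2, 1] → -8 + 2s + s^2

-8 + 2s + s^2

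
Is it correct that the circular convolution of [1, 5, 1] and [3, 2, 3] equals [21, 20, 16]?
Recompute circular convolution of [1, 5, 1] and [3, 2, 3]: y[0] = 1×3 + 5×3 + 1×2 = 20; y[1] = 1×2 + 5×3 + 1×3 = 20; y[2] = 1×3 + 5×2 + 1×3 = 16 → [20, 20, 16]. Compare to given [21, 20, 16]: they differ at index 0: given 21, correct 20, so answer: No

No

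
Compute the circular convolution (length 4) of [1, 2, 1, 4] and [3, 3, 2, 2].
Use y[k] = Σ_j f[j]·g[(k-j) mod 4]. y[0] = 1×3 + 2×2 + 1×2 + 4×3 = 21; y[1] = 1×3 + 2×3 + 1×2 + 4×2 = 19; y[2] = 1×2 + 2×3 + 1×3 + 4×2 = 19; y[3] = 1×2 + 2×2 + 1×3 + 4×3 = 21. Result: [21, 19, 19, 21]

[21, 19, 19, 21]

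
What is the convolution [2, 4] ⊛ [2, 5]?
y[0] = 2×2 = 4; y[1] = 2×5 + 4×2 = 18; y[2] = 4×5 = 20

[4, 18, 20]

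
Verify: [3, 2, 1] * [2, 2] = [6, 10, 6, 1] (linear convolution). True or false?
Recompute linear convolution of [3, 2, 1] and [2, 2]: y[0] = 3×2 = 6; y[1] = 3×2 + 2×2 = 10; y[2] = 2×2 + 1×2 = 6; y[3] = 1×2 = 2 → [6, 10, 6, 2]. Compare to given [6, 10, 6, 1]: they differ at index 3: given 1, correct 2, so answer: No

No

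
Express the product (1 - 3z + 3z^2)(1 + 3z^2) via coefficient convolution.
Ascending coefficients: a = [1, -3, 3], b = [1, 0, 3]. c[0] = 1×1 = 1; c[1] = 1×0 + -3×1 = -3; c[2] = 1×3 + -3×0 + 3×1 = 6; c[3] = -3×3 + 3×0 = -9; c[4] = 3×3 = 9. Result coefficients: [1, -3, 6, -9, 9] → 1 - 3z + 6z^2 - 9z^3 + 9z^4

1 - 3z + 6z^2 - 9z^3 + 9z^4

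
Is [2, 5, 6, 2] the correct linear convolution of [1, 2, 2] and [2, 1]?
Recompute linear convolution of [1, 2, 2] and [2, 1]: y[0] = 1×2 = 2; y[1] = 1×1 + 2×2 = 5; y[2] = 2×1 + 2×2 = 6; y[3] = 2×1 = 2 → [2, 5, 6, 2]. Given [2, 5, 6, 2] matches, so answer: Yes

Yes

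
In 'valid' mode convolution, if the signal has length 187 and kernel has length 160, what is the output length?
'Valid' mode counts only positions where the kernel fully overlaps the signal: m - n + 1 = 187 - 160 + 1 = 28

28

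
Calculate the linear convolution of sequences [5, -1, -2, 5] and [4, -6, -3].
y[0] = 5×4 = 20; y[1] = 5×-6 + -1×4 = -34; y[2] = 5×-3 + -1×-6 + -2×4 = -17; y[3] = -1×-3 + -2×-6 + 5×4 = 35; y[4] = -2×-3 + 5×-6 = -24; y[5] = 5×-3 = -15

[20, -34, -17, 35, -24, -15]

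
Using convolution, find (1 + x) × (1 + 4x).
Ascending coefficients: a = [1, 1], b = [1, 4]. c[0] = 1×1 = 1; c[1] = 1×4 + 1×1 = 5; c[2] = 1×4 = 4. Result coefficients: [1, 5, 4] → 1 + 5x + 4x^2

1 + 5x + 4x^2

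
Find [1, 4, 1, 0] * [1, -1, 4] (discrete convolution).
y[0] = 1×1 = 1; y[1] = 1×-1 + 4×1 = 3; y[2] = 1×4 + 4×-1 + 1×1 = 1; y[3] = 4×4 + 1×-1 + 0×1 = 15; y[4] = 1×4 + 0×-1 = 4; y[5] = 0×4 = 0

[1, 3, 1, 15, 4, 0]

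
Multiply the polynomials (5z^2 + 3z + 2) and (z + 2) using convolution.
Ascending coefficients: a = [2, 3, 5], b = [2, 1]. c[0] = 2×2 = 4; c[1] = 2×1 + 3×2 = 8; c[2] = 3×1 + 5×2 = 13; c[3] = 5×1 = 5. Result coefficients: [4, 8, 13, 5] → 5z^3 + 13z^2 + 8z + 4

5z^3 + 13z^2 + 8z + 4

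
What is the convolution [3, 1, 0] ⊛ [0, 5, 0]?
y[0] = 3×0 = 0; y[1] = 3×5 + 1×0 = 15; y[2] = 3×0 + 1×5 + 0×0 = 5; y[3] = 1×0 + 0×5 = 0; y[4] = 0×0 = 0

[0, 15, 5, 0, 0]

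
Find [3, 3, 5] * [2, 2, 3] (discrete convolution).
y[0] = 3×2 = 6; y[1] = 3×2 + 3×2 = 12; y[2] = 3×3 + 3×2 + 5×2 = 25; y[3] = 3×3 + 5×2 = 19; y[4] = 5×3 = 15

[6, 12, 25, 19, 15]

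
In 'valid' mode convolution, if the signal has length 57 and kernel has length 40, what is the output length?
'Valid' mode counts only positions where the kernel fully overlaps the signal: m - n + 1 = 57 - 40 + 1 = 18

18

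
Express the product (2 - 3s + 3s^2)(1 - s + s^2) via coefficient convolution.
Ascending coefficients: a = [2, -3, 3], b = [1, -1, 1]. c[0] = 2×1 = 2; c[1] = 2×-1 + -3×1 = -5; c[2] = 2×1 + -3×-1 + 3×1 = 8; c[3] = -3×1 + 3×-1 = -6; c[4] = 3×1 = 3. Result coefficients: [2, -5, 8, -6, 3] → 2 - 5s + 8s^2 - 6s^3 + 3s^4

2 - 5s + 8s^2 - 6s^3 + 3s^4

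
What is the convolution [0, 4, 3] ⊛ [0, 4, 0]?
y[0] = 0×0 = 0; y[1] = 0×4 + 4×0 = 0; y[2] = 0×0 + 4×4 + 3×0 = 16; y[3] = 4×0 + 3×4 = 12; y[4] = 3×0 = 0

[0, 0, 16, 12, 0]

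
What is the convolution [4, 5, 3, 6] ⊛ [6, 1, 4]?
y[0] = 4×6 = 24; y[1] = 4×1 + 5×6 = 34; y[2] = 4×4 + 5×1 + 3×6 = 39; y[3] = 5×4 + 3×1 + 6×6 = 59; y[4] = 3×4 + 6×1 = 18; y[5] = 6×4 = 24

[24, 34, 39, 59, 18, 24]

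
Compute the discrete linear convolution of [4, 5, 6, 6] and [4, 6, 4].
y[0] = 4×4 = 16; y[1] = 4×6 + 5×4 = 44; y[2] = 4×4 + 5×6 + 6×4 = 70; y[3] = 5×4 + 6×6 + 6×4 = 80; y[4] = 6×4 + 6×6 = 60; y[5] = 6×4 = 24

[16, 44, 70, 80, 60, 24]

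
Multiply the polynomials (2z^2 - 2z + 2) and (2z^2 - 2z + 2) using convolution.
Ascending coefficients: a = [2, -2, 2], b = [2, -2, 2]. c[0] = 2×2 = 4; c[1] = 2×-2 + -2×2 = -8; c[2] = 2×2 + -2×-2 + 2×2 = 12; c[3] = -2×2 + 2×-2 = -8; c[4] = 2×2 = 4. Result coefficients: [4, -8, 12, -8, 4] → 4z^4 - 8z^3 + 12z^2 - 8z + 4

4z^4 - 8z^3 + 12z^2 - 8z + 4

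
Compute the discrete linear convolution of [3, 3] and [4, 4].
y[0] = 3×4 = 12; y[1] = 3×4 + 3×4 = 24; y[2] = 3×4 = 12

[12, 24, 12]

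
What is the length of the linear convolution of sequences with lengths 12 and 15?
Linear/full convolution length: m + n - 1 = 12 + 15 - 1 = 26

26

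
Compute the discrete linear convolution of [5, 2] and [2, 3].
y[0] = 5×2 = 10; y[1] = 5×3 + 2×2 = 19; y[2] = 2×3 = 6

[10, 19, 6]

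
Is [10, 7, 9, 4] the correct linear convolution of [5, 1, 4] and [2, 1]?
Recompute linear convolution of [5, 1, 4] and [2, 1]: y[0] = 5×2 = 10; y[1] = 5×1 + 1×2 = 7; y[2] = 1×1 + 4×2 = 9; y[3] = 4×1 = 4 → [10, 7, 9, 4]. Given [10, 7, 9, 4] matches, so answer: Yes

Yes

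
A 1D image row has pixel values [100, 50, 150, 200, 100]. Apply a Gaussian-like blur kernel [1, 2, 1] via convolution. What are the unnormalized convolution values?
Convolve image row [100, 50, 150, 200, 100] with kernel [1, 2, 1]: y[0] = 100×1 = 100; y[1] = 100×2 + 50×1 = 250; y[2] = 100×1 + 50×2 + 150×1 = 350; y[3] = 50×1 + 150×2 + 200×1 = 550; y[4] = 150×1 + 200×2 + 100×1 = 650; y[5] = 200×1 + 100×2 = 400; y[6] = 100×1 = 100 → [100, 250, 350, 550, 650, 400, 100]. Normalization factor = sum(kernel) = 4.

[100, 250, 350, 550, 650, 400, 100]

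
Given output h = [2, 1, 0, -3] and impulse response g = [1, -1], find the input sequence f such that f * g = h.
Deconvolve h=[2, 1, 0, -3] by g=[1, -1]. Since g[0]=1, solve forward: f[0] = h[0] / 1 = 2; f[1] = (h[1] - 2×-1) / 1 = 3; f[2] = (h[2] - 3×-1) / 1 = 3. So f = [2, 3, 3]. Check by forward convolution: h[0] = 2×1 = 2; h[1] = 2×-1 + 3×1 = 1; h[2] = 3×-1 + 3×1 = 0; h[3] = 3×-1 = -3

[2, 3, 3]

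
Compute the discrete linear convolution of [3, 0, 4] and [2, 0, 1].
y[0] = 3×2 = 6; y[1] = 3×0 + 0×2 = 0; y[2] = 3×1 + 0×0 + 4×2 = 11; y[3] = 0×1 + 4×0 = 0; y[4] = 4×1 = 4

[6, 0, 11, 0, 4]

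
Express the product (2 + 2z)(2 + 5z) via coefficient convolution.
Ascending coefficients: a = [2, 2], b = [2, 5]. c[0] = 2×2 = 4; c[1] = 2×5 + 2×2 = 14; c[2] = 2×5 = 10. Result coefficients: [4, 14, 10] → 4 + 14z + 10z^2

4 + 14z + 10z^2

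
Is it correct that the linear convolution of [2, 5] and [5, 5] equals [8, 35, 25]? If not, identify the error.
Recompute linear convolution of [2, 5] and [5, 5]: y[0] = 2×5 = 10; y[1] = 2×5 + 5×5 = 35; y[2] = 5×5 = 25 → [10, 35, 25]. Compare to given [8, 35, 25]: they differ at index 0: given 8, correct 10, so answer: No

No. Error at index 0: given 8, correct 10.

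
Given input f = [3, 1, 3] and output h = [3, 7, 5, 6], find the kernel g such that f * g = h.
Output length 4 = len(f) + len(g) - 1 ⇒ len(g) = 2. Solve g forward using g[k] = (h[k] - Σ_{i≥1} f[i]·g[k-i]) / f[0]: g[0] = h[0] / f[0] = 3 / 3 = 1; g[1] = (h[1] - 1×1) / f[0] = (7 - 1×1) / 3 = 2. So g = [1, 2]. Forward-check [3, 1, 3] * [1, 2]: h[0] = 3×1 = 3; h[1] = 3×2 + 1×1 = 7; h[2] = 1×2 + 3×1 = 5; h[3] = 3×2 = 6 → [3, 7, 5, 6] ✓

[1, 2]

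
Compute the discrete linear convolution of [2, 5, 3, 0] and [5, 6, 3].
y[0] = 2×5 = 10; y[1] = 2×6 + 5×5 = 37; y[2] = 2×3 + 5×6 + 3×5 = 51; y[3] = 5×3 + 3×6 + 0×5 = 33; y[4] = 3×3 + 0×6 = 9; y[5] = 0×3 = 0

[10, 37, 51, 33, 9, 0]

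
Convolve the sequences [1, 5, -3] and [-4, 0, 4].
y[0] = 1×-4 = -4; y[1] = 1×0 + 5×-4 = -20; y[2] = 1×4 + 5×0 + -3×-4 = 16; y[3] = 5×4 + -3×0 = 20; y[4] = -3×4 = -12

[-4, -20, 16, 20, -12]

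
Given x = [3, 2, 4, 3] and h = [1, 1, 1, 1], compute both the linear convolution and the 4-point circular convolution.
Linear: y_lin[0] = 3×1 = 3; y_lin[1] = 3×1 + 2×1 = 5; y_lin[2] = 3×1 + 2×1 + 4×1 = 9; y_lin[3] = 3×1 + 2×1 + 4×1 + 3×1 = 12; y_lin[4] = 2×1 + 4×1 + 3×1 = 9; y_lin[5] = 4×1 + 3×1 = 7; y_lin[6] = 3×1 = 3 → [3, 5, 9, 12, 9, 7, 3]. Circular (length 4): y[0] = 3×1 + 2×1 + 4×1 + 3×1 = 12; y[1] = 3×1 + 2×1 + 4×1 + 3×1 = 12; y[2] = 3×1 + 2×1 + 4×1 + 3×1 = 12; y[3] = 3×1 + 2×1 + 4×1 + 3×1 = 12 → [12, 12, 12, 12]

Linear: [3, 5, 9, 12, 9, 7, 3], Circular: [12, 12, 12, 12]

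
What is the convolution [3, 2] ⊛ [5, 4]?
y[0] = 3×5 = 15; y[1] = 3×4 + 2×5 = 22; y[2] = 2×4 = 8

[15, 22, 8]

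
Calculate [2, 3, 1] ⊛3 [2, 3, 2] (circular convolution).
Use y[k] = Σ_j u[j]·v[(k-j) mod 3]. y[0] = 2×2 + 3×2 + 1×3 = 13; y[1] = 2×3 + 3×2 + 1×2 = 14; y[2] = 2×2 + 3×3 + 1×2 = 15. Result: [13, 14, 15]

[13, 14, 15]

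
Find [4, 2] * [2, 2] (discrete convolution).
y[0] = 4×2 = 8; y[1] = 4×2 + 2×2 = 12; y[2] = 2×2 = 4

[8, 12, 4]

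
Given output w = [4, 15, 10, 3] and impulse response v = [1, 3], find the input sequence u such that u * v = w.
Deconvolve w=[4, 15, 10, 3] by v=[1, 3]. Since v[0]=1, solve forward: u[0] = w[0] / 1 = 4; u[1] = (w[1] - 4×3) / 1 = 3; u[2] = (w[2] - 3×3) / 1 = 1. So u = [4, 3, 1]. Check by forward convolution: w[0] = 4×1 = 4; w[1] = 4×3 + 3×1 = 15; w[2] = 3×3 + 1×1 = 10; w[3] = 1×3 = 3

[4, 3, 1]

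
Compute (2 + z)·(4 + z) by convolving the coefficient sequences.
Ascending coefficients: a = [2, 1], b = [4, 1]. c[0] = 2×4 = 8; c[1] = 2×1 + 1×4 = 6; c[2] = 1×1 = 1. Result coefficients: [8, 6, 1] → 8 + 6z + z^2

8 + 6z + z^2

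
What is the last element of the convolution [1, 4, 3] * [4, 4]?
Use y[k] = Σ_i a[i]·b[k-i] at k=3. y[3] = 3×4 = 12

12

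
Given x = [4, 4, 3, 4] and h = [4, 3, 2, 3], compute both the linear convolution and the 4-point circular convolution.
Linear: y_lin[0] = 4×4 = 16; y_lin[1] = 4×3 + 4×4 = 28; y_lin[2] = 4×2 + 4×3 + 3×4 = 32; y_lin[3] = 4×3 + 4×2 + 3×3 + 4×4 = 45; y_lin[4] = 4×3 + 3×2 + 4×3 = 30; y_lin[5] = 3×3 + 4×2 = 17; y_lin[6] = 4×3 = 12 → [16, 28, 32, 45, 30, 17, 12]. Circular (length 4): y[0] = 4×4 + 4×3 + 3×2 + 4×3 = 46; y[1] = 4×3 + 4×4 + 3×3 + 4×2 = 45; y[2] = 4×2 + 4×3 + 3×4 + 4×3 = 44; y[3] = 4×3 + 4×2 + 3×3 + 4×4 = 45 → [46, 45, 44, 45]

Linear: [16, 28, 32, 45, 30, 17, 12], Circular: [46, 45, 44, 45]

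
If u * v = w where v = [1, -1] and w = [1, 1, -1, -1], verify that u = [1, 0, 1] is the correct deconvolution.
Forward-compute [1, 0, 1] * [1, -1]: w[0] = 1×1 = 1; w[1] = 1×-1 + 0×1 = -1; w[2] = 0×-1 + 1×1 = 1; w[3] = 1×-1 = -1 → [1, -1, 1, -1]. Does not match given w = [1, 1, -1, -1].

Not verified. [1, 0, 1] * [1, -1] = [1, -1, 1, -1], which differs from [1, 1, -1, -1] at index 1.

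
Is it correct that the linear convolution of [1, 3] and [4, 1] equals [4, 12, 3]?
Recompute linear convolution of [1, 3] and [4, 1]: y[0] = 1×4 = 4; y[1] = 1×1 + 3×4 = 13; y[2] = 3×1 = 3 → [4, 13, 3]. Compare to given [4, 12, 3]: they differ at index 1: given 12, correct 13, so answer: No

No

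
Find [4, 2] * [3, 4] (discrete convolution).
y[0] = 4×3 = 12; y[1] = 4×4 + 2×3 = 22; y[2] = 2×4 = 8

[12, 22, 8]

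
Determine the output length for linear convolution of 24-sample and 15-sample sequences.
Linear/full convolution length: m + n - 1 = 24 + 15 - 1 = 38

38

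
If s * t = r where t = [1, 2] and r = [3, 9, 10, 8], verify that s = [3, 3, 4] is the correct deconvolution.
Forward-compute [3, 3, 4] * [1, 2]: r[0] = 3×1 = 3; r[1] = 3×2 + 3×1 = 9; r[2] = 3×2 + 4×1 = 10; r[3] = 4×2 = 8 → [3, 9, 10, 8]. Matches given r = [3, 9, 10, 8], so verified.

Verified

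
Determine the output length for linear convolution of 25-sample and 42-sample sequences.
Linear/full convolution length: m + n - 1 = 25 + 42 - 1 = 66

66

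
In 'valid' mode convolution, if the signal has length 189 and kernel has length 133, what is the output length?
'Valid' mode counts only positions where the kernel fully overlaps the signal: m - n + 1 = 189 - 133 + 1 = 57

57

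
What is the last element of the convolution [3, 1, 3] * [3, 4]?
Use y[k] = Σ_i a[i]·b[k-i] at k=3. y[3] = 3×4 = 12

12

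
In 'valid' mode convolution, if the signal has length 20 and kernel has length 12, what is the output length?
'Valid' mode counts only positions where the kernel fully overlaps the signal: m - n + 1 = 20 - 12 + 1 = 9

9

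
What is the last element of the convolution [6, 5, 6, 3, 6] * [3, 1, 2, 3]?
Use y[k] = Σ_i a[i]·b[k-i] at k=7. y[7] = 6×3 = 18

18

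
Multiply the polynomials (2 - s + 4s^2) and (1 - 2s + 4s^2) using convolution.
Ascending coefficients: a = [2, -1, 4], b = [1, -2, 4]. c[0] = 2×1 = 2; c[1] = 2×-2 + -1×1 = -5; c[2] = 2×4 + -1×-2 + 4×1 = 14; c[3] = -1×4 + 4×-2 = -12; c[4] = 4×4 = 16. Result coefficients: [2, -5, 14, -12, 16] → 2 - 5s + 14s^2 - 12s^3 + 16s^4

2 - 5s + 14s^2 - 12s^3 + 16s^4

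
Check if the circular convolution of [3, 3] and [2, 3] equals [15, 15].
Recompute circular convolution of [3, 3] and [2, 3]: y[0] = 3×2 + 3×3 = 15; y[1] = 3×3 + 3×2 = 15 → [15, 15]. Given [15, 15] matches, so answer: Yes

Yes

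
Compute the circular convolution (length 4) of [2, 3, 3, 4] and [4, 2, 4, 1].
Use y[k] = Σ_j u[j]·v[(k-j) mod 4]. y[0] = 2×4 + 3×1 + 3×4 + 4×2 = 31; y[1] = 2×2 + 3×4 + 3×1 + 4×4 = 35; y[2] = 2×4 + 3×2 + 3×4 + 4×1 = 30; y[3] = 2×1 + 3×4 + 3×2 + 4×4 = 36. Result: [31, 35, 30, 36]

[31, 35, 30, 36]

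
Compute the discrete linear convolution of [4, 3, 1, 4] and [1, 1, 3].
y[0] = 4×1 = 4; y[1] = 4×1 + 3×1 = 7; y[2] = 4×3 + 3×1 + 1×1 = 16; y[3] = 3×3 + 1×1 + 4×1 = 14; y[4] = 1×3 + 4×1 = 7; y[5] = 4×3 = 12

[4, 7, 16, 14, 7, 12]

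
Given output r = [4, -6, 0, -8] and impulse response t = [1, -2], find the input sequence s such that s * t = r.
Deconvolve r=[4, -6, 0, -8] by t=[1, -2]. Since t[0]=1, solve forward: s[0] = r[0] / 1 = 4; s[1] = (r[1] - 4×-2) / 1 = 2; s[2] = (r[2] - 2×-2) / 1 = 4. So s = [4, 2, 4]. Check by forward convolution: r[0] = 4×1 = 4; r[1] = 4×-2 + 2×1 = -6; r[2] = 2×-2 + 4×1 = 0; r[3] = 4×-2 = -8

[4, 2, 4]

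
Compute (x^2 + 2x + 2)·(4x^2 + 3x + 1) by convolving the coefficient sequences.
Ascending coefficients: a = [2, 2, 1], b = [1, 3, 4]. c[0] = 2×1 = 2; c[1] = 2×3 + 2×1 = 8; c[2] = 2×4 + 2×3 + 1×1 = 15; c[3] = 2×4 + 1×3 = 11; c[4] = 1×4 = 4. Result coefficients: [2, 8, 15, 11, 4] → 4x^4 + 11x^3 + 15x^2 + 8x + 2

4x^4 + 11x^3 + 15x^2 + 8x + 2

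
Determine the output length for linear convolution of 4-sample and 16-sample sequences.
Linear/full convolution length: m + n - 1 = 4 + 16 - 1 = 19

19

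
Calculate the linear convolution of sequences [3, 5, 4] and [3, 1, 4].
y[0] = 3×3 = 9; y[1] = 3×1 + 5×3 = 18; y[2] = 3×4 + 5×1 + 4×3 = 29; y[3] = 5×4 + 4×1 = 24; y[4] = 4×4 = 16

[9, 18, 29, 24, 16]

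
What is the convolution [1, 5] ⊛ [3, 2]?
y[0] = 1×3 = 3; y[1] = 1×2 + 5×3 = 17; y[2] = 5×2 = 10

[3, 17, 10]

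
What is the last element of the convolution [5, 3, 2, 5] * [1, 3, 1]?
Use y[k] = Σ_i a[i]·b[k-i] at k=5. y[5] = 5×1 = 5

5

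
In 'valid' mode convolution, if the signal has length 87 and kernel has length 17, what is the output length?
'Valid' mode counts only positions where the kernel fully overlaps the signal: m - n + 1 = 87 - 17 + 1 = 71

71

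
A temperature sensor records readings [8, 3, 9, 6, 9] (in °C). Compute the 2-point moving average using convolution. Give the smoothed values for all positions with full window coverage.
2-point moving average kernel = [1, 1]. Apply in 'valid' mode (full window coverage): avg[0] = (8 + 3) / 2 = 5.5; avg[1] = (3 + 9) / 2 = 6.0; avg[2] = (9 + 6) / 2 = 7.5; avg[3] = (6 + 9) / 2 = 7.5. Smoothed values: [5.5, 6.0, 7.5, 7.5]

[5.5, 6.0, 7.5, 7.5]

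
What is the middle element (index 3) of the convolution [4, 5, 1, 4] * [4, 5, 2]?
Use y[k] = Σ_i a[i]·b[k-i] at k=3. y[3] = 5×2 + 1×5 + 4×4 = 31

31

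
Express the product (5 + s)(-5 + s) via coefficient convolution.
Ascending coefficients: a = [5, 1], b = [-5, 1]. c[0] = 5×-5 = -25; c[1] = 5×1 + 1×-5 = 0; c[2] = 1×1 = 1. Result coefficients: [-25, 0, 1] → -25 + s^2

-25 + s^2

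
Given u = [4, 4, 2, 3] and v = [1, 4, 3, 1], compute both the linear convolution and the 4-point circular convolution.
Linear: y_lin[0] = 4×1 = 4; y_lin[1] = 4×4 + 4×1 = 20; y_lin[2] = 4×3 + 4×4 + 2×1 = 30; y_lin[3] = 4×1 + 4×3 + 2×4 + 3×1 = 27; y_lin[4] = 4×1 + 2×3 + 3×4 = 22; y_lin[5] = 2×1 + 3×3 = 11; y_lin[6] = 3×1 = 3 → [4, 20, 30, 27, 22, 11, 3]. Circular (length 4): y[0] = 4×1 + 4×1 + 2×3 + 3×4 = 26; y[1] = 4×4 + 4×1 + 2×1 + 3×3 = 31; y[2] = 4×3 + 4×4 + 2×1 + 3×1 = 33; y[3] = 4×1 + 4×3 + 2×4 + 3×1 = 27 → [26, 31, 33, 27]

Linear: [4, 20, 30, 27, 22, 11, 3], Circular: [26, 31, 33, 27]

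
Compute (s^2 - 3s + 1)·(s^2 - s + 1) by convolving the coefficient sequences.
Ascending coefficients: a = [1, -3, 1], b = [1, -1, 1]. c[0] = 1×1 = 1; c[1] = 1×-1 + -3×1 = -4; c[2] = 1×1 + -3×-1 + 1×1 = 5; c[3] = -3×1 + 1×-1 = -4; c[4] = 1×1 = 1. Result coefficients: [1, -4, 5, -4, 1] → s^4 - 4s^3 + 5s^2 - 4s + 1

s^4 - 4s^3 + 5s^2 - 4s + 1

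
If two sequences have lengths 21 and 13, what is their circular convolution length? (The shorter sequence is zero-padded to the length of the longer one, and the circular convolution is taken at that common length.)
Circular convolution (zero-padding the shorter input) has length max(m, n) = max(21, 13) = 21

21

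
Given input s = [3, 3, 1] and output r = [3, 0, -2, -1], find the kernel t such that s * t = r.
Output length 4 = len(s) + len(t) - 1 ⇒ len(t) = 2. Solve t forward using t[k] = (r[k] - Σ_{i≥1} s[i]·t[k-i]) / s[0]: t[0] = r[0] / s[0] = 3 / 3 = 1; t[1] = (r[1] - 3×1) / s[0] = (0 - 3×1) / 3 = -1. So t = [1, -1]. Forward-check [3, 3, 1] * [1, -1]: r[0] = 3×1 = 3; r[1] = 3×-1 + 3×1 = 0; r[2] = 3×-1 + 1×1 = -2; r[3] = 1×-1 = -1 → [3, 0, -2, -1] ✓

[1, -1]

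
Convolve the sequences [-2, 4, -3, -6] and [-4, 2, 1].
y[0] = -2×-4 = 8; y[1] = -2×2 + 4×-4 = -20; y[2] = -2×1 + 4×2 + -3×-4 = 18; y[3] = 4×1 + -3×2 + -6×-4 = 22; y[4] = -3×1 + -6×2 = -15; y[5] = -6×1 = -6

[8, -20, 18, 22, -15, -6]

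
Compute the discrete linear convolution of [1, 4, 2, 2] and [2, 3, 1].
y[0] = 1×2 = 2; y[1] = 1×3 + 4×2 = 11; y[2] = 1×1 + 4×3 + 2×2 = 17; y[3] = 4×1 + 2×3 + 2×2 = 14; y[4] = 2×1 + 2×3 = 8; y[5] = 2×1 = 2

[2, 11, 17, 14, 8, 2]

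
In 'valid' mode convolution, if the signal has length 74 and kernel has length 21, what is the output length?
'Valid' mode counts only positions where the kernel fully overlaps the signal: m - n + 1 = 74 - 21 + 1 = 54

54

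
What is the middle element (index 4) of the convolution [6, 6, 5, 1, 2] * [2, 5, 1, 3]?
Use y[k] = Σ_i a[i]·b[k-i] at k=4. y[4] = 6×3 + 5×1 + 1×5 + 2×2 = 32

32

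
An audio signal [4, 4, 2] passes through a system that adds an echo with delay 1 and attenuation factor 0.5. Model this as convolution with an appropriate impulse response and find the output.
Direct-path + delayed-attenuated-path model → impulse response h = [1, 0.5] (1 at lag 0, 0.5 at lag 1). Output y[n] = x[n] + 0.5·x[n - 1] (with x[n] = 0 outside 0..2): y[0] = 4 + 0.5×0 = 4; y[1] = 4 + 0.5×4 = 6.0; y[2] = 2 + 0.5×4 = 4.0; y[3] = 0 + 0.5×2 = 1.0. So y = [4, 6.0, 4.0, 1.0]

[4, 6.0, 4.0, 1.0]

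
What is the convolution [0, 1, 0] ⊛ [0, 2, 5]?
y[0] = 0×0 = 0; y[1] = 0×2 + 1×0 = 0; y[2] = 0×5 + 1×2 + 0×0 = 2; y[3] = 1×5 + 0×2 = 5; y[4] = 0×5 = 0

[0, 0, 2, 5, 0]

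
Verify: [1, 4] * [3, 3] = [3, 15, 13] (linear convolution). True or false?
Recompute linear convolution of [1, 4] and [3, 3]: y[0] = 1×3 = 3; y[1] = 1×3 + 4×3 = 15; y[2] = 4×3 = 12 → [3, 15, 12]. Compare to given [3, 15, 13]: they differ at index 2: given 13, correct 12, so answer: No

No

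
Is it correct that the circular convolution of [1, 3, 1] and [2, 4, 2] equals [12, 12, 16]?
Recompute circular convolution of [1, 3, 1] and [2, 4, 2]: y[0] = 1×2 + 3×2 + 1×4 = 12; y[1] = 1×4 + 3×2 + 1×2 = 12; y[2] = 1×2 + 3×4 + 1×2 = 16 → [12, 12, 16]. Given [12, 12, 16] matches, so answer: Yes

Yes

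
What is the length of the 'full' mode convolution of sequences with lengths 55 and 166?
Linear/full convolution length: m + n - 1 = 55 + 166 - 1 = 220

220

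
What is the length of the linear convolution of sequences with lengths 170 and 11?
Linear/full convolution length: m + n - 1 = 170 + 11 - 1 = 180

180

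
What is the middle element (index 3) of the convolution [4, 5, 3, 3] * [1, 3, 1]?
Use y[k] = Σ_i a[i]·b[k-i] at k=3. y[3] = 5×1 + 3×3 + 3×1 = 17

17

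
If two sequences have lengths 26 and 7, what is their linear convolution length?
Linear/full convolution length: m + n - 1 = 26 + 7 - 1 = 32

32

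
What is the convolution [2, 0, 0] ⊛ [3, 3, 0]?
y[0] = 2×3 = 6; y[1] = 2×3 + 0×3 = 6; y[2] = 2×0 + 0×3 + 0×3 = 0; y[3] = 0×0 + 0×3 = 0; y[4] = 0×0 = 0

[6, 6, 0, 0, 0]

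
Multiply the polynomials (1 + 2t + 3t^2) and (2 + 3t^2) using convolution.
Ascending coefficients: a = [1, 2, 3], b = [2, 0, 3]. c[0] = 1×2 = 2; c[1] = 1×0 + 2×2 = 4; c[2] = 1×3 + 2×0 + 3×2 = 9; c[3] = 2×3 + 3×0 = 6; c[4] = 3×3 = 9. Result coefficients: [2, 4, 9, 6, 9] → 2 + 4t + 9t^2 + 6t^3 + 9t^4

2 + 4t + 9t^2 + 6t^3 + 9t^4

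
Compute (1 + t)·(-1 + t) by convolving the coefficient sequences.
Ascending coefficients: a = [1, 1], b = [-1, 1]. c[0] = 1×-1 = -1; c[1] = 1×1 + 1×-1 = 0; c[2] = 1×1 = 1. Result coefficients: [-1, 0, 1] → -1 + t^2

-1 + t^2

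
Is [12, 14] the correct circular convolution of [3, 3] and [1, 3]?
Recompute circular convolution of [3, 3] and [1, 3]: y[0] = 3×1 + 3×3 = 12; y[1] = 3×3 + 3×1 = 12 → [12, 12]. Compare to given [12, 14]: they differ at index 1: given 14, correct 12, so answer: No

No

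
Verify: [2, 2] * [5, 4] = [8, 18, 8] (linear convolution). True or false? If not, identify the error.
Recompute linear convolution of [2, 2] and [5, 4]: y[0] = 2×5 = 10; y[1] = 2×4 + 2×5 = 18; y[2] = 2×4 = 8 → [10, 18, 8]. Compare to given [8, 18, 8]: they differ at index 0: given 8, correct 10, so answer: No

No. Error at index 0: given 8, correct 10.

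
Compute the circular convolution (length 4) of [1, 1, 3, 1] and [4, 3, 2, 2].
Use y[k] = Σ_j f[j]·g[(k-j) mod 4]. y[0] = 1×4 + 1×2 + 3×2 + 1×3 = 15; y[1] = 1×3 + 1×4 + 3×2 + 1×2 = 15; y[2] = 1×2 + 1×3 + 3×4 + 1×2 = 19; y[3] = 1×2 + 1×2 + 3×3 + 1×4 = 17. Result: [15, 15, 19, 17]

[15, 15, 19, 17]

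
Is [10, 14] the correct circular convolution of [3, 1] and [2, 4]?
Recompute circular convolution of [3, 1] and [2, 4]: y[0] = 3×2 + 1×4 = 10; y[1] = 3×4 + 1×2 = 14 → [10, 14]. Given [10, 14] matches, so answer: Yes

Yes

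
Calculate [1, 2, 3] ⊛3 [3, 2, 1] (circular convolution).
Use y[k] = Σ_j s[j]·t[(k-j) mod 3]. y[0] = 1×3 + 2×1 + 3×2 = 11; y[1] = 1×2 + 2×3 + 3×1 = 11; y[2] = 1×1 + 2×2 + 3×3 = 14. Result: [11, 11, 14]

[11, 11, 14]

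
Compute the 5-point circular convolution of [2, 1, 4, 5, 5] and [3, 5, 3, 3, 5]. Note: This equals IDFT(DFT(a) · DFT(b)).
Either evaluate y[k] = Σ_j a[j]·b[(k-j) mod 5] directly, or use IDFT(DFT(a) · DFT(b)). y[0] = 2×3 + 1×5 + 4×3 + 5×3 + 5×5 = 63; y[1] = 2×5 + 1×3 + 4×5 + 5×3 + 5×3 = 63; y[2] = 2×3 + 1×5 + 4×3 + 5×5 + 5×3 = 63; y[3] = 2×3 + 1×3 + 4×5 + 5×3 + 5×5 = 69; y[4] = 2×5 + 1×3 + 4×3 + 5×5 + 5×3 = 65. Result: [63, 63, 63, 69, 65]

[63, 63, 63, 69, 65]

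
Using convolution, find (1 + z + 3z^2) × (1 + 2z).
Ascending coefficients: a = [1, 1, 3], b = [1, 2]. c[0] = 1×1 = 1; c[1] = 1×2 + 1×1 = 3; c[2] = 1×2 + 3×1 = 5; c[3] = 3×2 = 6. Result coefficients: [1, 3, 5, 6] → 1 + 3z + 5z^2 + 6z^3

1 + 3z + 5z^2 + 6z^3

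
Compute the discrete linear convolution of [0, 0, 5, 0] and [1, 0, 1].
y[0] = 0×1 = 0; y[1] = 0×0 + 0×1 = 0; y[2] = 0×1 + 0×0 + 5×1 = 5; y[3] = 0×1 + 5×0 + 0×1 = 0; y[4] = 5×1 + 0×0 = 5; y[5] = 0×1 = 0

[0, 0, 5, 0, 5, 0]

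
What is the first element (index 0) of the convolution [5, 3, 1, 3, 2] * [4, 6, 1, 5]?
Use y[k] = Σ_i a[i]·b[k-i] at k=0. y[0] = 5×4 = 20

20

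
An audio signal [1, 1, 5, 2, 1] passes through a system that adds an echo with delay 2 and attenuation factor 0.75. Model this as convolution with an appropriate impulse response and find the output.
Direct-path + delayed-attenuated-path model → impulse response h = [1, 0, 0.75] (1 at lag 0, 0.75 at lag 2). Output y[n] = x[n] + 0.75·x[n - 2] (with x[n] = 0 outside 0..4): y[0] = 1 + 0.75×0 = 1; y[1] = 1 + 0.75×0 = 1; y[2] = 5 + 0.75×1 = 5.75; y[3] = 2 + 0.75×1 = 2.75; y[4] = 1 + 0.75×5 = 4.75; y[5] = 0 + 0.75×2 = 1.5; y[6] = 0 + 0.75×1 = 0.75. So y = [1, 1, 5.75, 2.75, 4.75, 1.5, 0.75]

[1, 1, 5.75, 2.75, 4.75, 1.5, 0.75]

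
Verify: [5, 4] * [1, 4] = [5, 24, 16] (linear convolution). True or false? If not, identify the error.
Recompute linear convolution of [5, 4] and [1, 4]: y[0] = 5×1 = 5; y[1] = 5×4 + 4×1 = 24; y[2] = 4×4 = 16 → [5, 24, 16]. Given [5, 24, 16] matches, so answer: Yes

Yes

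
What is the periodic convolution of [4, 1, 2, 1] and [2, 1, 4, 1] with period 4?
Use y[k] = Σ_j u[j]·v[(k-j) mod 4]. y[0] = 4×2 + 1×1 + 2×4 + 1×1 = 18; y[1] = 4×1 + 1×2 + 2×1 + 1×4 = 12; y[2] = 4×4 + 1×1 + 2×2 + 1×1 = 22; y[3] = 4×1 + 1×4 + 2×1 + 1×2 = 12. Result: [18, 12, 22, 12]

[18, 12, 22, 12]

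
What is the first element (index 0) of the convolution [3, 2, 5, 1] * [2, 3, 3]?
Use y[k] = Σ_i a[i]·b[k-i] at k=0. y[0] = 3×2 = 6

6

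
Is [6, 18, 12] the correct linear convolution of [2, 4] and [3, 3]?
Recompute linear convolution of [2, 4] and [3, 3]: y[0] = 2×3 = 6; y[1] = 2×3 + 4×3 = 18; y[2] = 4×3 = 12 → [6, 18, 12]. Given [6, 18, 12] matches, so answer: Yes

Yes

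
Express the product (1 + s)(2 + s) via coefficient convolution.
Ascending coefficients: a = [1, 1], b = [2, 1]. c[0] = 1×2 = 2; c[1] = 1×1 + 1×2 = 3; c[2] = 1×1 = 1. Result coefficients: [2, 3, 1] → 2 + 3s + s^2

2 + 3s + s^2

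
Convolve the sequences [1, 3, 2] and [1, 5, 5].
y[0] = 1×1 = 1; y[1] = 1×5 + 3×1 = 8; y[2] = 1×5 + 3×5 + 2×1 = 22; y[3] = 3×5 + 2×5 = 25; y[4] = 2×5 = 10

[1, 8, 22, 25, 10]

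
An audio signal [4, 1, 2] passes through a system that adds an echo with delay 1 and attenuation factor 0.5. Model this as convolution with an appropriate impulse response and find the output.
Direct-path + delayed-attenuated-path model → impulse response h = [1, 0.5] (1 at lag 0, 0.5 at lag 1). Output y[n] = x[n] + 0.5·x[n - 1] (with x[n] = 0 outside 0..2): y[0] = 4 + 0.5×0 = 4; y[1] = 1 + 0.5×4 = 3.0; y[2] = 2 + 0.5×1 = 2.5; y[3] = 0 + 0.5×2 = 1.0. So y = [4, 3.0, 2.5, 1.0]

[4, 3.0, 2.5, 1.0]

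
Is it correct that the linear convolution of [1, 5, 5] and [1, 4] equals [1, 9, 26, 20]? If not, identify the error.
Recompute linear convolution of [1, 5, 5] and [1, 4]: y[0] = 1×1 = 1; y[1] = 1×4 + 5×1 = 9; y[2] = 5×4 + 5×1 = 25; y[3] = 5×4 = 20 → [1, 9, 25, 20]. Compare to given [1, 9, 26, 20]: they differ at index 2: given 26, correct 25, so answer: No

No. Error at index 2: given 26, correct 25.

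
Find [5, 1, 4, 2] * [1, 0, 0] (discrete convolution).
y[0] = 5×1 = 5; y[1] = 5×0 + 1×1 = 1; y[2] = 5×0 + 1×0 + 4×1 = 4; y[3] = 1×0 + 4×0 + 2×1 = 2; y[4] = 4×0 + 2×0 = 0; y[5] = 2×0 = 0

[5, 1, 4, 2, 0, 0]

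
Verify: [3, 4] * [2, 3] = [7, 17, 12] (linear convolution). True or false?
Recompute linear convolution of [3, 4] and [2, 3]: y[0] = 3×2 = 6; y[1] = 3×3 + 4×2 = 17; y[2] = 4×3 = 12 → [6, 17, 12]. Compare to given [7, 17, 12]: they differ at index 0: given 7, correct 6, so answer: No

No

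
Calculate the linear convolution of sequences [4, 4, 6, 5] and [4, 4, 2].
y[0] = 4×4 = 16; y[1] = 4×4 + 4×4 = 32; y[2] = 4×2 + 4×4 + 6×4 = 48; y[3] = 4×2 + 6×4 + 5×4 = 52; y[4] = 6×2 + 5×4 = 32; y[5] = 5×2 = 10

[16, 32, 48, 52, 32, 10]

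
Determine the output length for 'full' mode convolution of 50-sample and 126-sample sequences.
Linear/full convolution length: m + n - 1 = 50 + 126 - 1 = 175

175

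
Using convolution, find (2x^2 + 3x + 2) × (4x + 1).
Ascending coefficients: a = [2, 3, 2], b = [1, 4]. c[0] = 2×1 = 2; c[1] = 2×4 + 3×1 = 11; c[2] = 3×4 + 2×1 = 14; c[3] = 2×4 = 8. Result coefficients: [2, 11, 14, 8] → 8x^3 + 14x^2 + 11x + 2

8x^3 + 14x^2 + 11x + 2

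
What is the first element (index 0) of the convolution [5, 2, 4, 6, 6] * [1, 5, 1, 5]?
Use y[k] = Σ_i a[i]·b[k-i] at k=0. y[0] = 5×1 = 5

5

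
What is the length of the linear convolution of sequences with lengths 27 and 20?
Linear/full convolution length: m + n - 1 = 27 + 20 - 1 = 46

46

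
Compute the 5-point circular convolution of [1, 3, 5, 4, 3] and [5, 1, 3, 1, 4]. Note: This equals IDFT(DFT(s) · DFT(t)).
Either evaluate y[k] = Σ_j s[j]·t[(k-j) mod 5] directly, or use IDFT(DFT(s) · DFT(t)). y[0] = 1×5 + 3×4 + 5×1 + 4×3 + 3×1 = 37; y[1] = 1×1 + 3×5 + 5×4 + 4×1 + 3×3 = 49; y[2] = 1×3 + 3×1 + 5×5 + 4×4 + 3×1 = 50; y[3] = 1×1 + 3×3 + 5×1 + 4×5 + 3×4 = 47; y[4] = 1×4 + 3×1 + 5×3 + 4×1 + 3×5 = 41. Result: [37, 49, 50, 47, 41]

[37, 49, 50, 47, 41]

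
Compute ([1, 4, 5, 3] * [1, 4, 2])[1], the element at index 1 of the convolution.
Use y[k] = Σ_i a[i]·b[k-i] at k=1. y[1] = 1×4 + 4×1 = 8

8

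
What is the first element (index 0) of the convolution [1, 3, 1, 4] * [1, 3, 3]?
Use y[k] = Σ_i a[i]·b[k-i] at k=0. y[0] = 1×1 = 1

1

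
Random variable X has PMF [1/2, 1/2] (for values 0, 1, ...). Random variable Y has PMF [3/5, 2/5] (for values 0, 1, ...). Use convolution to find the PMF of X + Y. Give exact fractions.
P(X+Y=k) = Σ_i P(X=i)·P(Y=k-i) — a convolution of [1/2, 1/2] and [3/5, 2/5]. P(X+Y=0) = (1/2)×(3/5) = 3/10; P(X+Y=1) = (1/2)×(2/5) + (1/2)×(3/5) = 1/5 + 3/10 = 1/2; P(X+Y=2) = (1/2)×(2/5) = 1/5. PMF: [3/10, 1/2, 1/5] (sums to 1 ✓)

[3/10, 1/2, 1/5]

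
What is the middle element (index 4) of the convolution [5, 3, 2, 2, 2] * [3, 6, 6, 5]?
Use y[k] = Σ_i a[i]·b[k-i] at k=4. y[4] = 3×5 + 2×6 + 2×6 + 2×3 = 45

45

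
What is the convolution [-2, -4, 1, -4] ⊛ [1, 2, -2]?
y[0] = -2×1 = -2; y[1] = -2×2 + -4×1 = -8; y[2] = -2×-2 + -4×2 + 1×1 = -3; y[3] = -4×-2 + 1×2 + -4×1 = 6; y[4] = 1×-2 + -4×2 = -10; y[5] = -4×-2 = 8

[-2, -8, -3, 6, -10, 8]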